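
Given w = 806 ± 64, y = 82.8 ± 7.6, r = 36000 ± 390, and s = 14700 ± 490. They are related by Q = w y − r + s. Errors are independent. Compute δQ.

8120

Let p = w·y = 66700. δp/p = √((1·δw/w)² + (1·δy/y)²) = √(0.00631 + 0.00842) = 0.121, so δp = 8100.
Q = p − r + s: δQ = √(δp² + δr² + δs²) = √(6.56e+07 + 1.52e+05 + 2.4e+05) = 8120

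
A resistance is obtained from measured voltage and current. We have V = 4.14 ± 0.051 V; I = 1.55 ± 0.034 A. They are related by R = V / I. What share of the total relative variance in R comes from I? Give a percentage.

(δR/R)² = (1·δV/V)² + (-1·δI/I)²
  V term: (1×0.0123)² = 0.000152
  I term: (-1×0.0219)² = 0.000481
Total = 0.000633. Share from I = 0.000481/0.000633 = 0.760.

76.0%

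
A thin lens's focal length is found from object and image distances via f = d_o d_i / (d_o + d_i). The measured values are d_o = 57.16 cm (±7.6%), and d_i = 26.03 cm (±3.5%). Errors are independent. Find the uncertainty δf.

∂f/∂d_o = (d_i/(d_o+d_i))² = 0.0979;  ∂f/∂d_i = (d_o/(d_o+d_i))² = 0.472
δf = √((∂f/∂d_o · δd_o)² + (∂f/∂d_i · δd_i)²) = √(0.181 + 0.185) = 0.605 cm

0.605 cm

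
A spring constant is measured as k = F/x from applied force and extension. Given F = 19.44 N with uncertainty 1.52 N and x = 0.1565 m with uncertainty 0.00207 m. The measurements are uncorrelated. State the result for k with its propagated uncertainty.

124.2 ± 9.85 N/m

Relative error in a monomial: (δk/k)² = Σ (nᵢ · δxᵢ/xᵢ)².
  (1·δF/F)² = (1×0.0782)² = 0.00611;  (-1·δx/x)² = (-1×0.0132)² = 0.000175
δk/k = √(0.00629) = 0.0793
k = 124.2 N/m, so δk = 0.0793 × 124.2 = 9.85 N/m.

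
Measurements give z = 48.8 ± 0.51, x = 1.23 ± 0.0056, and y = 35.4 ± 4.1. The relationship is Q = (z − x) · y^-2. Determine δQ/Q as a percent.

Let u = z − x = 47.6. δu = √(δz² + δx²) = √(0.260 + 3.14e-05) = 0.510, so δu/u = 0.0107.
Q is then a monomial in u, y:
δQ/Q = √((δu/u)² + (-2·δy/y)²) = √(0.000115 + 0.0537) = 0.232

23.2%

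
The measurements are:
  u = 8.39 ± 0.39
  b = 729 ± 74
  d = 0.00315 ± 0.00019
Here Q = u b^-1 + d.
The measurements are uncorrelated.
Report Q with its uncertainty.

0.0147 ± 0.00130

Let p = u·b^-1 = 0.0115. δp/p = √((1·δu/u)² + (-1·δb/b)²) = √(0.00216 + 0.0103) = 0.112, so δp = 0.00128.
Q = p + d: δQ = √(δp² + δd²) = √(1.65e-06 + 3.61e-08) = 0.00130
Q = 0.0147.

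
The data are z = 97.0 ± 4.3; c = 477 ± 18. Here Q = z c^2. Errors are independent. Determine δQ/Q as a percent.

8.75%

Since Q is a product/quotient, work with relative uncertainties:
  (1·δz/z)² = (1×0.0443)² = 0.00197;  (2·δc/c)² = (2×0.0377)² = 0.00570
δQ/Q = √(0.00766) = 0.0875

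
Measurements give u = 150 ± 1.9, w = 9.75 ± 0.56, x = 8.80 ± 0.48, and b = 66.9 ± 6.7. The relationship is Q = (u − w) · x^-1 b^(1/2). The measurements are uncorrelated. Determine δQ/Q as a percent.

Let h = u − w = 140. δh = √(δu² + δw²) = √(3.61 + 0.314) = 1.98, so δh/h = 0.0141.
Q is then a monomial in h, x, b:
δQ/Q = √((δh/h)² + (-1·δx/x)² + (½·δb/b)²) = √(0.000199 + 0.00298 + 0.00251) = 0.0754

7.54%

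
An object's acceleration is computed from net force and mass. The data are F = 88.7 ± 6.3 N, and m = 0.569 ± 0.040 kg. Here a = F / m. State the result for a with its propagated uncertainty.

156 ± 15.6 m/s^2

a is a product of powers, so relative uncertainties combine in quadrature:
  (1·δF/F)² = (1×0.0710)² = 0.00504;  (-1·δm/m)² = (-1×0.0703)² = 0.00494
δa/a = √(0.00999) = 0.0999
a = 156 m/s^2, so δa = 0.0999 × 156 = 15.6 m/s^2.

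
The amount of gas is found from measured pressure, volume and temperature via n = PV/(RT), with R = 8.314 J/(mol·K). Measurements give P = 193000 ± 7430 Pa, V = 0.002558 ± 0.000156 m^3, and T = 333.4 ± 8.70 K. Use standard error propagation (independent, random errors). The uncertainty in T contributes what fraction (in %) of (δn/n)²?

(δn/n)² = (1·δP/P)² + (1·δV/V)² + (-1·δT/T)²
  P term: (1×0.0385)² = 0.00148
  V term: (1×0.0610)² = 0.00372
  T term: (-1×0.0261)² = 0.000681
Total = 0.00588. Share from T = 0.000681/0.00588 = 0.116.

11.6%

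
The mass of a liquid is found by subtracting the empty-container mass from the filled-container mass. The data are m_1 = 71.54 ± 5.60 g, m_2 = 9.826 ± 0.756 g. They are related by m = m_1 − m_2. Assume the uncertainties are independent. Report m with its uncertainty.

61.71 ± 5.65 g

For a sum/difference, combine absolute errors in quadrature:
  (δm_1)² = 31.4;  (δm_2)² = 0.572
δm = √(31.9) = 5.65 g
m = 61.71 g.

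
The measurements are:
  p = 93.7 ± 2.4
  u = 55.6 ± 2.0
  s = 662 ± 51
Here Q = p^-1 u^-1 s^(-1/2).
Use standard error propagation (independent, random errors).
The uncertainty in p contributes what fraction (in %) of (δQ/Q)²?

19.1%

(δQ/Q)² = (-1·δp/p)² + (-1·δu/u)² + (−½·δs/s)²
  p term: (-1×0.0256)² = 0.000656
  u term: (-1×0.0360)² = 0.00129
  s term: (-0.5×0.0770)² = 0.00148
Total = 0.00343. Share from p = 0.000656/0.00343 = 0.191.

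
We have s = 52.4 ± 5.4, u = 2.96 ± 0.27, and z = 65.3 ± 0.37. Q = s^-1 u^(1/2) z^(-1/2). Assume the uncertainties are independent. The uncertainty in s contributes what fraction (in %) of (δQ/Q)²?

83.6%

(δQ/Q)² = (-1·δs/s)² + (½·δu/u)² + (−½·δz/z)²
  s term: (-1×0.103)² = 0.0106
  u term: (0.5×0.0912)² = 0.00208
  z term: (-0.5×0.00567)² = 8.03e-06
Total = 0.0127. Share from s = 0.0106/0.0127 = 0.836.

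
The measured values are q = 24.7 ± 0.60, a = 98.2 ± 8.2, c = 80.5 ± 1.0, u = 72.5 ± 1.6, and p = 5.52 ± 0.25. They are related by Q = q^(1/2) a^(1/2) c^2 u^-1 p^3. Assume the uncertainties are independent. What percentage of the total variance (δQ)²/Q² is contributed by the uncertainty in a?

8.12%

(δQ/Q)² = (½·δq/q)² + (½·δa/a)² + (2·δc/c)² + (-1·δu/u)² + (3·δp/p)²
  q term: (0.5×0.0243)² = 0.000148
  a term: (0.5×0.0835)² = 0.00174
  c term: (2×0.0124)² = 0.000617
  u term: (-1×0.0221)² = 0.000487
  p term: (3×0.0453)² = 0.0185
Total = 0.0215. Share from a = 0.00174/0.0215 = 0.0812.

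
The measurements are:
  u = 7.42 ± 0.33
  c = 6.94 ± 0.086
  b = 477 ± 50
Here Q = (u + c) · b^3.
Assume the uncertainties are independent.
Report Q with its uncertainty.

Let w = u + c = 14.4. δw = √(δu² + δc²) = √(0.109 + 0.00740) = 0.341, so δw/w = 0.0237.
Q is then a monomial in w, b:
δQ/Q = √((δw/w)² + (3·δb/b)²) = √(0.000564 + 0.0989) = 0.315
Q = 1.56e+09, so δQ = 0.315 × 1.56e+09 = 4.91e+08.

(1.56 ± 0.491) × 10^9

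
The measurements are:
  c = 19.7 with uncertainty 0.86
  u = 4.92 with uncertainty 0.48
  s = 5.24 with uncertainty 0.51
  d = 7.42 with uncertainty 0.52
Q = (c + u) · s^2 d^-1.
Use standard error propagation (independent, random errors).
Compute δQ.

19.2

Let w = c + u = 24.6. δw = √(δc² + δu²) = √(0.740 + 0.230) = 0.985, so δw/w = 0.0400.
Q is then a monomial in w, s, d:
δQ/Q = √((δw/w)² + (2·δs/s)² + (-1·δd/d)²) = √(0.00160 + 0.0379 + 0.00491) = 0.211
Q = 91.1, so δQ = 0.211 × 91.1 = 19.2.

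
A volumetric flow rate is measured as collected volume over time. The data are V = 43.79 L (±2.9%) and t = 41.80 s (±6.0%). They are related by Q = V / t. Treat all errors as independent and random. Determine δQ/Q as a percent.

For a monomial Q ∝ V, t^-1, fractional errors add in quadrature:
  (1·δV/V)² = (1×0.0290)² = 0.000841;  (-1·δt/t)² = (-1×0.0600)² = 0.00360
δQ/Q = √(0.00444) = 0.0666

6.66%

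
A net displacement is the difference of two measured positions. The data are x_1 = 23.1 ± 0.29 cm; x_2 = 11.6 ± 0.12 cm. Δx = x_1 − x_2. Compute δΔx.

Δx is a linear combination, so absolute uncertainties add in quadrature:
  (δx_1)² = 0.0841;  (δx_2)² = 0.0144
δΔx = √(0.0985) = 0.314 cm

0.314 cm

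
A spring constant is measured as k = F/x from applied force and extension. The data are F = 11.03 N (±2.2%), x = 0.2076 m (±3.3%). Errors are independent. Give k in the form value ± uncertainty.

53.13 ± 2.11 N/m

Relative error in a monomial: (δk/k)² = Σ (nᵢ · δxᵢ/xᵢ)².
  (1·δF/F)² = (1×0.0220)² = 0.000484;  (-1·δx/x)² = (-1×0.0330)² = 0.00109
δk/k = √(0.00157) = 0.0397
k = 53.13 N/m, so δk = 0.0397 × 53.13 = 2.11 N/m.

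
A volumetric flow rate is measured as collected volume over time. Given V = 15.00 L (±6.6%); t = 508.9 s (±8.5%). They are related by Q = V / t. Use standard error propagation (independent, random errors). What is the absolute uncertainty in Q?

For a monomial Q ∝ V, t^-1, fractional errors add in quadrature:
  (1·δV/V)² = (1×0.0660)² = 0.00436;  (-1·δt/t)² = (-1×0.0850)² = 0.00723
δQ/Q = √(0.0116) = 0.108
Q = 0.02948 L/s, so δQ = 0.108 × 0.02948 = 0.00317 L/s.

0.00317 L/s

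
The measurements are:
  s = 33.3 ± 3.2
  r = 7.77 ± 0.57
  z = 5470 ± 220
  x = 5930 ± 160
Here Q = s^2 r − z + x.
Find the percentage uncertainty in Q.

19.8%

Let p = s^2·r = 8620. δp/p = √((2·δs/s)² + (1·δr/r)²) = √(0.0369 + 0.00538) = 0.206, so δp = 1770.
Q = p − z + x: δQ = √(δp² + δz² + δx²) = √(3.14e+06 + 48400 + 25600) = 1790
Q = 9080, so δQ/Q = 1790/9080 = 0.198.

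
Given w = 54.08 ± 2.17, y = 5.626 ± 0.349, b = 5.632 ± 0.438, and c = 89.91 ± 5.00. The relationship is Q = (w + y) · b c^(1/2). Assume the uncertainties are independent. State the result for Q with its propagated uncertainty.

Let u = w + y = 59.71. δu = √(δw² + δy²) = √(4.71 + 0.122) = 2.20, so δu/u = 0.0368.
Q is then a monomial in u, b, c:
δQ/Q = √((δu/u)² + (1·δb/b)² + (½·δc/c)²) = √(0.00136 + 0.00605 + 0.000773) = 0.0904
Q = 3188, so δQ = 0.0904 × 3188 = 288.

3188 ± 288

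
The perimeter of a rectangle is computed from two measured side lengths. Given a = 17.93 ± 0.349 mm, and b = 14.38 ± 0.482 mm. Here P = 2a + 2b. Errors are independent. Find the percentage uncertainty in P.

1.84%

Each term contributes (cᵢ δxᵢ)² to (δP)²:
  (2·δa)² = 0.487;  (2·δb)² = 0.929
δP = √(1.42) = 1.19 mm
P = 64.62 mm, so δP/P = 1.19/64.62 = 0.0184.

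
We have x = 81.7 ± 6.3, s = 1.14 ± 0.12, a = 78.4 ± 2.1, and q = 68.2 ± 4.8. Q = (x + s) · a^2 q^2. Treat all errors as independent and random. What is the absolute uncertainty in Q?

Let u = x + s = 82.8. δu = √(δx² + δs²) = √(39.7 + 0.0144) = 6.30, so δu/u = 0.0761.
Q is then a monomial in u, a, q:
δQ/Q = √((δu/u)² + (2·δa/a)² + (2·δq/q)²) = √(0.00579 + 0.00287 + 0.0198) = 0.169
Q = 2.37e+09, so δQ = 0.169 × 2.37e+09 = 4e+08.

4e+08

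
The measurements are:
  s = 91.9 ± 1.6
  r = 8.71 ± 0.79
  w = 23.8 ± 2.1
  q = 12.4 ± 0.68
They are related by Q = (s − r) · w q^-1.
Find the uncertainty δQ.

Let u = s − r = 83.2. δu = √(δs² + δr²) = √(2.56 + 0.624) = 1.78, so δu/u = 0.0214.
Q is then a monomial in u, w, q:
δQ/Q = √((δu/u)² + (1·δw/w)² + (-1·δq/q)²) = √(0.000460 + 0.00779 + 0.00301) = 0.106
Q = 160, so δQ = 0.106 × 160 = 16.9.

16.9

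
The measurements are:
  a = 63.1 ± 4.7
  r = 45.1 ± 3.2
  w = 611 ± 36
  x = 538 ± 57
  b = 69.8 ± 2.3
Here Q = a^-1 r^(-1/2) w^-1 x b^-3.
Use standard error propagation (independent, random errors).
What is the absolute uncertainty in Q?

1.08e-09

Relative error in a monomial: (δQ/Q)² = Σ (nᵢ · δxᵢ/xᵢ)².
  (-1·δa/a)² = (-1×0.0745)² = 0.00555;  (−½·δr/r)² = (-0.5×0.0710)² = 0.00126;  (-1·δw/w)² = (-1×0.0589)² = 0.00347;  (1·δx/x)² = (1×0.106)² = 0.0112;  (-3·δb/b)² = (-3×0.0330)² = 0.00977
δQ/Q = √(0.0313) = 0.177
Q = 6.11e-09, so δQ = 0.177 × 6.11e-09 = 1.08e-09.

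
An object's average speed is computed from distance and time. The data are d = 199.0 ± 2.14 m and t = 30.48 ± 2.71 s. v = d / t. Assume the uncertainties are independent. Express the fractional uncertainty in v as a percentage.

8.96%

Each factor contributes (exponent × relative error)² to (δv/v)²:
  (1·δd/d)² = (1×0.0108)² = 0.000116;  (-1·δt/t)² = (-1×0.0889)² = 0.00791
δv/v = √(0.00802) = 0.0896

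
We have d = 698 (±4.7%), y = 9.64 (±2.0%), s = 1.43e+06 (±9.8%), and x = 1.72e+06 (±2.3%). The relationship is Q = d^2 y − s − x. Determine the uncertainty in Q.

Let p = d^2·y = 4.7e+06. δp/p = √((2·δd/d)² + (1·δy/y)²) = √(0.00884 + 0.000400) = 0.0961, so δp = 4.51e+05.
Q = p − s − x: δQ = √(δp² + δs² + δx²) = √(2.04e+11 + 1.96e+10 + 1.56e+09) = 4.74e+05

4.74e+05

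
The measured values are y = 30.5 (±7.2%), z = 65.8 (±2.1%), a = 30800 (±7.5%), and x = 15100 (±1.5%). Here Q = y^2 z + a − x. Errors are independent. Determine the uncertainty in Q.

9200

Let p = y^2·z = 61200. δp/p = √((2·δy/y)² + (1·δz/z)²) = √(0.0207 + 0.000441) = 0.146, so δp = 8910.
Q = p + a − x: δQ = √(δp² + δa² + δx²) = √(7.93e+07 + 5.34e+06 + 51300) = 9200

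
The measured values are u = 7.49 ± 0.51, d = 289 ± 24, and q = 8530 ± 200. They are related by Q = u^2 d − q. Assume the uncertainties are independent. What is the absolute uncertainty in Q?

2590

Let p = u^2·d = 16200. δp/p = √((2·δu/u)² + (1·δd/d)²) = √(0.0185 + 0.00690) = 0.160, so δp = 2590.
Q = p − q: δQ = √(δp² + δq²) = √(6.69e+06 + 40000) = 2590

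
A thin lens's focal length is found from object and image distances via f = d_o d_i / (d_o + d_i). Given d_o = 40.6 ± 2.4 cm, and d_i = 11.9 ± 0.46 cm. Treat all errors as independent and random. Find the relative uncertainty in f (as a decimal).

∂f/∂d_o = (d_i/(d_o+d_i))² = 0.0514;  ∂f/∂d_i = (d_o/(d_o+d_i))² = 0.598
δf = √((∂f/∂d_o · δd_o)² + (∂f/∂d_i · δd_i)²) = √(0.0152 + 0.0757) = 0.301 cm
f = 9.20 cm, so δf/f = 0.301/9.20 = 0.0328.

0.0328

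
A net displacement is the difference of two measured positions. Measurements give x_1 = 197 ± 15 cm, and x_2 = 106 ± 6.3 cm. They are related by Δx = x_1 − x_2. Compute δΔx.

16.3 cm

Sums and differences: (δΔx)² = Σ (cᵢ δxᵢ)².
  (δx_1)² = 225;  (δx_2)² = 39.7
δΔx = √(265) = 16.3 cm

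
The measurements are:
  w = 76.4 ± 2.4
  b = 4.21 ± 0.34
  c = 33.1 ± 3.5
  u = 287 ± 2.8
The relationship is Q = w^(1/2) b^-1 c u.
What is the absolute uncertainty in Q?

2650

For a monomial Q ∝ w^(1/2), b^-1, c, u, fractional errors add in quadrature:
  (½·δw/w)² = (0.5×0.0314)² = 0.000247;  (-1·δb/b)² = (-1×0.0808)² = 0.00652;  (1·δc/c)² = (1×0.106)² = 0.0112;  (1·δu/u)² = (1×0.00976)² = 9.52e-05
δQ/Q = √(0.0180) = 0.134
Q = 19700, so δQ = 0.134 × 19700 = 2650.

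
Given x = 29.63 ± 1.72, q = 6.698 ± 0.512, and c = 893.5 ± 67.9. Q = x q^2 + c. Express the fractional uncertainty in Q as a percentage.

Let p = x·q^2 = 1329. δp/p = √((1·δx/x)² + (2·δq/q)²) = √(0.00337 + 0.0234) = 0.164, so δp = 217.
Q = p + c: δQ = √(δp² + δc²) = √(47300 + 4610) = 228
Q = 2223, so δQ/Q = 228/2223 = 0.102.

10.2%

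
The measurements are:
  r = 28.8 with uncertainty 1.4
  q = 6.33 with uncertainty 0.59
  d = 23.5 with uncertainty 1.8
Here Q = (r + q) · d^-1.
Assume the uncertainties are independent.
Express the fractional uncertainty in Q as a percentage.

Let u = r + q = 35.1. δu = √(δr² + δq²) = √(1.96 + 0.348) = 1.52, so δu/u = 0.0432.
Q is then a monomial in u, d:
δQ/Q = √((δu/u)² + (-1·δd/d)²) = √(0.00187 + 0.00587) = 0.0880

8.80%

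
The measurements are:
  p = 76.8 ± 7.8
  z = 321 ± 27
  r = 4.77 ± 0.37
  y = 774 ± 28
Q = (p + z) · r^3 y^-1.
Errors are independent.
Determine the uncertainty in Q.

13.7

Let u = p + z = 398. δu = √(δp² + δz²) = √(60.8 + 729) = 28.1, so δu/u = 0.0706.
Q is then a monomial in u, r, y:
δQ/Q = √((δu/u)² + (3·δr/r)² + (-1·δy/y)²) = √(0.00499 + 0.0542 + 0.00131) = 0.246
Q = 55.8, so δQ = 0.246 × 55.8 = 13.7.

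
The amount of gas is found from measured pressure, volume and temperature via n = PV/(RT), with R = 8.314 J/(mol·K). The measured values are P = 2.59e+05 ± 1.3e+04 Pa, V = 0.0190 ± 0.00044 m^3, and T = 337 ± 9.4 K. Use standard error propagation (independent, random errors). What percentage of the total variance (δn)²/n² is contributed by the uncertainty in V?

14.0%

(δn/n)² = (1·δP/P)² + (1·δV/V)² + (-1·δT/T)²
  P term: (1×0.0502)² = 0.00252
  V term: (1×0.0232)² = 0.000536
  T term: (-1×0.0279)² = 0.000778
Total = 0.00383. Share from V = 0.000536/0.00383 = 0.140.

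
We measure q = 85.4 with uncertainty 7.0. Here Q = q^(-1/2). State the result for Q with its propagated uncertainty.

Since Q is a product/quotient, work with relative uncertainties:
  (−½·δq/q)² = (-0.5×0.0820)² = 0.00168
δQ/Q = √(0.00168) = 0.0410
Q = 0.108, so δQ = 0.0410 × 0.108 = 0.00443.

0.108 ± 0.00443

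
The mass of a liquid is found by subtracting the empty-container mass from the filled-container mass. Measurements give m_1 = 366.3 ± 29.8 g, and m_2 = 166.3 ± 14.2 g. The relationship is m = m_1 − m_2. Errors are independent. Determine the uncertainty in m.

Each term contributes (cᵢ δxᵢ)² to (δm)²:
  (δm_1)² = 888;  (δm_2)² = 202
δm = √(1090) = 33.0 g

33.0 g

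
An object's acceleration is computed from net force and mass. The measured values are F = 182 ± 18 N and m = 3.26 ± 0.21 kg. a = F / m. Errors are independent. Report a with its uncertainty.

55.8 ± 6.59 m/s^2

Since a is a product/quotient, work with relative uncertainties:
  (1·δF/F)² = (1×0.0989)² = 0.00978;  (-1·δm/m)² = (-1×0.0644)² = 0.00415
δa/a = √(0.0139) = 0.118
a = 55.8 m/s^2, so δa = 0.118 × 55.8 = 6.59 m/s^2.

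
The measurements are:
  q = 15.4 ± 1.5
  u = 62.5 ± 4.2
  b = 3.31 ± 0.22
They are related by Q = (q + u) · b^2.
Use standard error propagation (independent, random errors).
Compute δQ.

Let w = q + u = 77.9. δw = √(δq² + δu²) = √(2.25 + 17.6) = 4.46, so δw/w = 0.0573.
Q is then a monomial in w, b:
δQ/Q = √((δw/w)² + (2·δb/b)²) = √(0.00328 + 0.0177) = 0.145
Q = 853, so δQ = 0.145 × 853 = 124.

124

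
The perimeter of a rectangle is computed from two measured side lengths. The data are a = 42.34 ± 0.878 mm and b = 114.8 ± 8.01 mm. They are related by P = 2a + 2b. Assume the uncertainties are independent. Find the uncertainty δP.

16.1 mm

Absolute uncertainties add in quadrature for a linear combination:
  (2·δa)² = 3.08;  (2·δb)² = 257
δP = √(260) = 16.1 mm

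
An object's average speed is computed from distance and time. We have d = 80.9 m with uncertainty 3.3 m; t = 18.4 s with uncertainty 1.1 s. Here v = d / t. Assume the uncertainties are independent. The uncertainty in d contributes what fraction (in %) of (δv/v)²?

31.8%

(δv/v)² = (1·δd/d)² + (-1·δt/t)²
  d term: (1×0.0408)² = 0.00166
  t term: (-1×0.0598)² = 0.00357
Total = 0.00524. Share from d = 0.00166/0.00524 = 0.318.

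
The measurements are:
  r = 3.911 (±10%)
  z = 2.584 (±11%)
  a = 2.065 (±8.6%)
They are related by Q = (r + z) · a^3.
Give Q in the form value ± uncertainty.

Let u = r + z = 6.495. δu = √(δr² + δz²) = √(0.153 + 0.0808) = 0.483, so δu/u = 0.0744.
Q is then a monomial in u, a:
δQ/Q = √((δu/u)² + (3·δa/a)²) = √(0.00554 + 0.0666) = 0.269
Q = 57.19, so δQ = 0.269 × 57.19 = 15.4.

57.19 ± 15.4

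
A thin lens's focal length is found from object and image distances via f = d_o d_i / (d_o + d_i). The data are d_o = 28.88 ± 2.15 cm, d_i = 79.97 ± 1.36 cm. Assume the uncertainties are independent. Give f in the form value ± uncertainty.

∂f/∂d_o = (d_i/(d_o+d_i))² = 0.540;  ∂f/∂d_i = (d_o/(d_o+d_i))² = 0.0704
δf = √((∂f/∂d_o · δd_o)² + (∂f/∂d_i · δd_i)²) = √(1.35 + 0.00917) = 1.16 cm
f = 21.22 cm.

21.22 ± 1.16 cm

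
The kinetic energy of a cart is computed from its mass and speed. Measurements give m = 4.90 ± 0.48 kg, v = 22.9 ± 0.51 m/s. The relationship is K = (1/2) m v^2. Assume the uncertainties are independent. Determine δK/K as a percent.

10.8%

Products/powers → add relative errors in quadrature, weighted by exponent:
  (1·δm/m)² = (1×0.0980)² = 0.00960;  (2·δv/v)² = (2×0.0223)² = 0.00198
δK/K = √(0.0116) = 0.108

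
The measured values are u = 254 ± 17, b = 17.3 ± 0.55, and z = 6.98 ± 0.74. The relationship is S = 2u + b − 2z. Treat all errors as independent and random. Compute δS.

S is a linear combination, so absolute uncertainties add in quadrature:
  (2·δu)² = 1160;  (δb)² = 0.303;  (2·δz)² = 2.19
δS = √(1160) = 34.0

34.0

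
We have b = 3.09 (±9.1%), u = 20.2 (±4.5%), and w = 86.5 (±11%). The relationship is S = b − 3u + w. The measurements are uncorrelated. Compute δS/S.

Each term contributes (cᵢ δxᵢ)² to (δS)²:
  (δb)² = 0.0791;  (3·δu)² = 7.44;  (δw)² = 90.5
δS = √(98.1) = 9.90
S = 29.0, so δS/S = 9.90/29.0 = 0.342.

0.342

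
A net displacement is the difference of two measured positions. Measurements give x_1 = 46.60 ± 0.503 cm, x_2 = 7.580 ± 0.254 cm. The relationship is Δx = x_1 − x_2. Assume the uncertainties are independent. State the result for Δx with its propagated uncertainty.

For a sum/difference, combine absolute errors in quadrature:
  (δx_1)² = 0.253;  (δx_2)² = 0.0645
δΔx = √(0.318) = 0.563 cm
Δx = 39.02 cm.

39.02 ± 0.563 cm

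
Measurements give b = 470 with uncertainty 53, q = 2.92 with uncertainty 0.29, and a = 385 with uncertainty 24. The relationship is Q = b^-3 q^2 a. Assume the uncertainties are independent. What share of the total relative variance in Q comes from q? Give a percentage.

25.0%

(δQ/Q)² = (-3·δb/b)² + (2·δq/q)² + (1·δa/a)²
  b term: (-3×0.113)² = 0.114
  q term: (2×0.0993)² = 0.0395
  a term: (1×0.0623)² = 0.00389
Total = 0.158. Share from q = 0.0395/0.158 = 0.250.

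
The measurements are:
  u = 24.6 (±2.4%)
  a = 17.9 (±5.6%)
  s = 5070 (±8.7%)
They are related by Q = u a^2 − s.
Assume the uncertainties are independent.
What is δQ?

1000

Let p = u·a^2 = 7880. δp/p = √((1·δu/u)² + (2·δa/a)²) = √(0.000576 + 0.0125) = 0.115, so δp = 903.
Q = p − s: δQ = √(δp² + δs²) = √(8.15e+05 + 1.95e+05) = 1000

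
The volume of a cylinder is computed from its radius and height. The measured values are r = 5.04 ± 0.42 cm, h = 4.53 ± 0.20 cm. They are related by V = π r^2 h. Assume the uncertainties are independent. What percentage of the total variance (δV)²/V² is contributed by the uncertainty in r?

93.4%

(δV/V)² = (2·δr/r)² + (1·δh/h)²
  r term: (2×0.0833)² = 0.0278
  h term: (1×0.0442)² = 0.00195
Total = 0.0297. Share from r = 0.0278/0.0297 = 0.934.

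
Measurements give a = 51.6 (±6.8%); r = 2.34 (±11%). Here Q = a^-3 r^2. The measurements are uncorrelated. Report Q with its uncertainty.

Q is a product of powers, so relative uncertainties combine in quadrature:
  (-3·δa/a)² = (-3×0.0680)² = 0.0416;  (2·δr/r)² = (2×0.110)² = 0.0484
δQ/Q = √(0.0900) = 0.300
Q = 3.99e-05, so δQ = 0.300 × 3.99e-05 = 1.2e-05.

(3.99 ± 1.20) × 10^-5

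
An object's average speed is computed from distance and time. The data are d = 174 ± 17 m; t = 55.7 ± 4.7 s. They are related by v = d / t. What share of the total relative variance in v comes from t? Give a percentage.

(δv/v)² = (1·δd/d)² + (-1·δt/t)²
  d term: (1×0.0977)² = 0.00955
  t term: (-1×0.0844)² = 0.00712
Total = 0.0167. Share from t = 0.00712/0.0167 = 0.427.

42.7%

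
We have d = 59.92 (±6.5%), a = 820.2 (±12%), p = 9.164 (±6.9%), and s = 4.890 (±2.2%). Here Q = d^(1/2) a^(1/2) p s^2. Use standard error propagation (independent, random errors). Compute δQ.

5180

For a monomial Q ∝ d^(1/2), a^(1/2), p, s^2, fractional errors add in quadrature:
  (½·δd/d)² = (0.5×0.0650)² = 0.00106;  (½·δa/a)² = (0.5×0.120)² = 0.00360;  (1·δp/p)² = (1×0.0690)² = 0.00476;  (2·δs/s)² = (2×0.0220)² = 0.00194
δQ/Q = √(0.0114) = 0.107
Q = 48580, so δQ = 0.107 × 48580 = 5180.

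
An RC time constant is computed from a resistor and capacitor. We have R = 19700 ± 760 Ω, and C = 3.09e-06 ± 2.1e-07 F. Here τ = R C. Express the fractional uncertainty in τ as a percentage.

Each factor contributes (exponent × relative error)² to (δτ/τ)²:
  (1·δR/R)² = (1×0.0386)² = 0.00149;  (1·δC/C)² = (1×0.0680)² = 0.00462
δτ/τ = √(0.00611) = 0.0781

7.81%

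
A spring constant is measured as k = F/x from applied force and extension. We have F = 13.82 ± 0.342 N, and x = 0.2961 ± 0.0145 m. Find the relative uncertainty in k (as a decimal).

0.0549

k is a product of powers, so relative uncertainties combine in quadrature:
  (1·δF/F)² = (1×0.0247)² = 0.000612;  (-1·δx/x)² = (-1×0.0490)² = 0.00240
δk/k = √(0.00301) = 0.0549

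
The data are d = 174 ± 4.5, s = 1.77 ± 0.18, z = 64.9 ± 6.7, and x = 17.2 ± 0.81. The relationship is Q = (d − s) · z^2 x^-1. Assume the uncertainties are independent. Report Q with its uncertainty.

Let u = d − s = 172. δu = √(δd² + δs²) = √(20.2 + 0.0324) = 4.50, so δu/u = 0.0261.
Q is then a monomial in u, z, x:
δQ/Q = √((δu/u)² + (2·δz/z)² + (-1·δx/x)²) = √(0.000684 + 0.0426 + 0.00222) = 0.213
Q = 42200, so δQ = 0.213 × 42200 = 9000.

42200 ± 9000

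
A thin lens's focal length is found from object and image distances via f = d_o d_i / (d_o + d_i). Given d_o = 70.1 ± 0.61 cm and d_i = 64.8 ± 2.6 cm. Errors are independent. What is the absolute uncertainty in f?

0.716 cm

∂f/∂d_o = (d_i/(d_o+d_i))² = 0.231;  ∂f/∂d_i = (d_o/(d_o+d_i))² = 0.270
δf = √((∂f/∂d_o · δd_o)² + (∂f/∂d_i · δd_i)²) = √(0.0198 + 0.493) = 0.716 cm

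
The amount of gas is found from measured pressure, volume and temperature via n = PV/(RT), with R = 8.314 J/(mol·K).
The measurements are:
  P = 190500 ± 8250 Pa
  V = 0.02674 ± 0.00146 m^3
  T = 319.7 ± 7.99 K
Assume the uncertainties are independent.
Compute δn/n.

0.0740

n is a product of powers, so relative uncertainties combine in quadrature:
  (1·δP/P)² = (1×0.0433)² = 0.00188;  (1·δV/V)² = (1×0.0546)² = 0.00298;  (-1·δT/T)² = (-1×0.0250)² = 0.000625
δn/n = √(0.00548) = 0.0740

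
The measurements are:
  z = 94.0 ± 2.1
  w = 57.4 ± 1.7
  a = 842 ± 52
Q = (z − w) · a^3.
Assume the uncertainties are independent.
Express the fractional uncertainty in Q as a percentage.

19.9%

Let u = z − w = 36.6. δu = √(δz² + δw²) = √(4.41 + 2.89) = 2.70, so δu/u = 0.0738.
Q is then a monomial in u, a:
δQ/Q = √((δu/u)² + (3·δa/a)²) = √(0.00545 + 0.0343) = 0.199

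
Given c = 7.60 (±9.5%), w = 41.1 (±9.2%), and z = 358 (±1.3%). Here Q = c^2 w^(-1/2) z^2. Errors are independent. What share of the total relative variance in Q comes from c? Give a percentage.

(δQ/Q)² = (2·δc/c)² + (−½·δw/w)² + (2·δz/z)²
  c term: (2×0.0950)² = 0.0361
  w term: (-0.5×0.0920)² = 0.00212
  z term: (2×0.0130)² = 0.000676
Total = 0.0389. Share from c = 0.0361/0.0389 = 0.928.

92.8%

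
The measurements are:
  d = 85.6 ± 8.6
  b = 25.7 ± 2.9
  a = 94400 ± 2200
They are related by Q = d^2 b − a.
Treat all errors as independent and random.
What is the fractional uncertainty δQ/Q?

Let p = d^2·b = 1.88e+05. δp/p = √((2·δd/d)² + (1·δb/b)²) = √(0.0404 + 0.0127) = 0.230, so δp = 43400.
Q = p − a: δQ = √(δp² + δa²) = √(1.88e+09 + 4.84e+06) = 43500
Q = 93900, so δQ/Q = 43500/93900 = 0.463.

0.463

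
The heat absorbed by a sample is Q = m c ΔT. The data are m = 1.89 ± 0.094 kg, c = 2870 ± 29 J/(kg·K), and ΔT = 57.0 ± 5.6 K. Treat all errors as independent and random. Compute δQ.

34200 J

Q is a product of powers, so relative uncertainties combine in quadrature:
  (1·δm/m)² = (1×0.0497)² = 0.00247;  (1·δc/c)² = (1×0.0101)² = 0.000102;  (1·δΔT/ΔT)² = (1×0.0982)² = 0.00965
δQ/Q = √(0.0122) = 0.111
Q = 3.09e+05 J, so δQ = 0.111 × 3.09e+05 = 34200 J.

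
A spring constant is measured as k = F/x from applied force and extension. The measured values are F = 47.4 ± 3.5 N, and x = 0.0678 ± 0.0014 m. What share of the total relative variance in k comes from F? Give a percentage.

92.7%

(δk/k)² = (1·δF/F)² + (-1·δx/x)²
  F term: (1×0.0738)² = 0.00545
  x term: (-1×0.0206)² = 0.000426
Total = 0.00588. Share from F = 0.00545/0.00588 = 0.927.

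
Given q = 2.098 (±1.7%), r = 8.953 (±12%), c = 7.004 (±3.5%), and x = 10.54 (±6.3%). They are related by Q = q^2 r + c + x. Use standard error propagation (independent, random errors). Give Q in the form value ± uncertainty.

56.95 ± 4.97

Let p = q^2·r = 39.41. δp/p = √((2·δq/q)² + (1·δr/r)²) = √(0.00116 + 0.0144) = 0.125, so δp = 4.92.
Q = p + c + x: δQ = √(δp² + δc² + δx²) = √(24.2 + 0.0601 + 0.441) = 4.97
Q = 56.95.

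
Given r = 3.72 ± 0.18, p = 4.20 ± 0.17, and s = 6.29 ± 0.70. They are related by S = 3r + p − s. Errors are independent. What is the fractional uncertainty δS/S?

0.0993

Sums and differences: (δS)² = Σ (cᵢ δxᵢ)².
  (3·δr)² = 0.292;  (δp)² = 0.0289;  (δs)² = 0.490
δS = √(0.810) = 0.900
S = 9.07, so δS/S = 0.900/9.07 = 0.0993.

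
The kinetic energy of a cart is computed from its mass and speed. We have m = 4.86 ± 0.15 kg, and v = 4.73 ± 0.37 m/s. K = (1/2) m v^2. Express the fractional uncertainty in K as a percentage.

K is a product of powers, so relative uncertainties combine in quadrature:
  (1·δm/m)² = (1×0.0309)² = 0.000953;  (2·δv/v)² = (2×0.0782)² = 0.0245
δK/K = √(0.0254) = 0.159

15.9%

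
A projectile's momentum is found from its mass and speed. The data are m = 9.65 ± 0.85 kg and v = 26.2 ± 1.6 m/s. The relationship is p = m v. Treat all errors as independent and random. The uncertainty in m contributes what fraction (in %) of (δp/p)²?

67.5%

(δp/p)² = (1·δm/m)² + (1·δv/v)²
  m term: (1×0.0881)² = 0.00776
  v term: (1×0.0611)² = 0.00373
Total = 0.0115. Share from m = 0.00776/0.0115 = 0.675.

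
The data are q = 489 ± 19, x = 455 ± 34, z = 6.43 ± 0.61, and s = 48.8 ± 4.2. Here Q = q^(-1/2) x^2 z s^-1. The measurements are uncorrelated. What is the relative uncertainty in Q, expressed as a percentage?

Relative error in a monomial: (δQ/Q)² = Σ (nᵢ · δxᵢ/xᵢ)².
  (−½·δq/q)² = (-0.5×0.0389)² = 0.000377;  (2·δx/x)² = (2×0.0747)² = 0.0223;  (1·δz/z)² = (1×0.0949)² = 0.00900;  (-1·δs/s)² = (-1×0.0861)² = 0.00741
δQ/Q = √(0.0391) = 0.198

19.8%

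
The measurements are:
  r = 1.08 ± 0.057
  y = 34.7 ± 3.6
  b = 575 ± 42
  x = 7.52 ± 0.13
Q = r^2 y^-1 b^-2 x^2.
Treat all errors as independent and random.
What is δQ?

1.21e-06

Since Q is a product/quotient, work with relative uncertainties:
  (2·δr/r)² = (2×0.0528)² = 0.0111;  (-1·δy/y)² = (-1×0.104)² = 0.0108;  (-2·δb/b)² = (-2×0.0730)² = 0.0213;  (2·δx/x)² = (2×0.0173)² = 0.00120
δQ/Q = √(0.0444) = 0.211
Q = 5.75e-06, so δQ = 0.211 × 5.75e-06 = 1.21e-06.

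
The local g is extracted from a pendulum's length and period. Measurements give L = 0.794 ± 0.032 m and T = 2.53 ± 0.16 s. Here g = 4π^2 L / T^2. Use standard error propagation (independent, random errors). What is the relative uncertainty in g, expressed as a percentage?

Each factor contributes (exponent × relative error)² to (δg/g)²:
  (1·δL/L)² = (1×0.0403)² = 0.00162;  (-2·δT/T)² = (-2×0.0632)² = 0.0160
δg/g = √(0.0176) = 0.133

13.3%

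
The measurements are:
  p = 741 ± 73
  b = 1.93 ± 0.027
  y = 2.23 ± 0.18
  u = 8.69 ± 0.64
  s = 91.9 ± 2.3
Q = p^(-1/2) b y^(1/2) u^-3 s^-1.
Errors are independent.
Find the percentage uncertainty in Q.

Since Q is a product/quotient, work with relative uncertainties:
  (−½·δp/p)² = (-0.5×0.0985)² = 0.00243;  (1·δb/b)² = (1×0.0140)² = 0.000196;  (½·δy/y)² = (0.5×0.0807)² = 0.00163;  (-3·δu/u)² = (-3×0.0736)² = 0.0488;  (-1·δs/s)² = (-1×0.0250)² = 0.000626
δQ/Q = √(0.0537) = 0.232

23.2%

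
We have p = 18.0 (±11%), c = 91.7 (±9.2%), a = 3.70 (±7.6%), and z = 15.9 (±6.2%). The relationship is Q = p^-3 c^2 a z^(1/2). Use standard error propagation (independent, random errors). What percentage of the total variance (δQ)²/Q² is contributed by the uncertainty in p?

(δQ/Q)² = (-3·δp/p)² + (2·δc/c)² + (1·δa/a)² + (½·δz/z)²
  p term: (-3×0.110)² = 0.109
  c term: (2×0.0920)² = 0.0339
  a term: (1×0.0760)² = 0.00578
  z term: (0.5×0.0620)² = 0.000961
Total = 0.149. Share from p = 0.109/0.149 = 0.728.

72.8%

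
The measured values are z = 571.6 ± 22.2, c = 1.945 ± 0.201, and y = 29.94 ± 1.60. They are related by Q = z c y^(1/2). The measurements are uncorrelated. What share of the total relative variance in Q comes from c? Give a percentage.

82.8%

(δQ/Q)² = (1·δz/z)² + (1·δc/c)² + (½·δy/y)²
  z term: (1×0.0388)² = 0.00151
  c term: (1×0.103)² = 0.0107
  y term: (0.5×0.0534)² = 0.000714
Total = 0.0129. Share from c = 0.0107/0.0129 = 0.828.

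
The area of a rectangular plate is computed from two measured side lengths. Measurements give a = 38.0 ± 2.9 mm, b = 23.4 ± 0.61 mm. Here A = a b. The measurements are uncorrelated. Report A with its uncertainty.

889 ± 71.7 mm^2

Products/powers → add relative errors in quadrature, weighted by exponent:
  (1·δa/a)² = (1×0.0763)² = 0.00582;  (1·δb/b)² = (1×0.0261)² = 0.000680
δA/A = √(0.00650) = 0.0806
A = 889 mm^2, so δA = 0.0806 × 889 = 71.7 mm^2.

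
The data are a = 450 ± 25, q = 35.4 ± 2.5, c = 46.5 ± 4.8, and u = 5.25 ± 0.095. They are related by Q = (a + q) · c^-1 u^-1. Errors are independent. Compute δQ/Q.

0.117

Let w = a + q = 485. δw = √(δa² + δq²) = √(625 + 6.25) = 25.1, so δw/w = 0.0518.
Q is then a monomial in w, c, u:
δQ/Q = √((δw/w)² + (-1·δc/c)² + (-1·δu/u)²) = √(0.00268 + 0.0107 + 0.000327) = 0.117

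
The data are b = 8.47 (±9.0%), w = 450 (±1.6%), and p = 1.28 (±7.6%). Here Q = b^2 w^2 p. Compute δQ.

3.68e+06

Each factor contributes (exponent × relative error)² to (δQ/Q)²:
  (2·δb/b)² = (2×0.0900)² = 0.0324;  (2·δw/w)² = (2×0.0160)² = 0.00102;  (1·δp/p)² = (1×0.0760)² = 0.00578
δQ/Q = √(0.0392) = 0.198
Q = 1.86e+07, so δQ = 0.198 × 1.86e+07 = 3.68e+06.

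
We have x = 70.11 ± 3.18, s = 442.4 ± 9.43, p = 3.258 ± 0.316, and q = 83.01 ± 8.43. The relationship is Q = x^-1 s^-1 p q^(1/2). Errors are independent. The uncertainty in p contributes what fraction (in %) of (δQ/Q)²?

64.9%

(δQ/Q)² = (-1·δx/x)² + (-1·δs/s)² + (1·δp/p)² + (½·δq/q)²
  x term: (-1×0.0454)² = 0.00206
  s term: (-1×0.0213)² = 0.000454
  p term: (1×0.0970)² = 0.00941
  q term: (0.5×0.102)² = 0.00258
Total = 0.0145. Share from p = 0.00941/0.0145 = 0.649.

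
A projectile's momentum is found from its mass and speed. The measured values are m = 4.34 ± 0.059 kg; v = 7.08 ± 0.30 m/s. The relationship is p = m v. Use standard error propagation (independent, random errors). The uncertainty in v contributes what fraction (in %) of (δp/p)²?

90.7%

(δp/p)² = (1·δm/m)² + (1·δv/v)²
  m term: (1×0.0136)² = 0.000185
  v term: (1×0.0424)² = 0.00180
Total = 0.00198. Share from v = 0.00180/0.00198 = 0.907.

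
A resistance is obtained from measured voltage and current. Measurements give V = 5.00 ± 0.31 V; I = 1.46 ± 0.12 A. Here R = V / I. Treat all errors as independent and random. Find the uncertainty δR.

Since R is a product/quotient, work with relative uncertainties:
  (1·δV/V)² = (1×0.0620)² = 0.00384;  (-1·δI/I)² = (-1×0.0822)² = 0.00676
δR/R = √(0.0106) = 0.103
R = 3.42 Ω, so δR = 0.103 × 3.42 = 0.353 Ω.

0.353 Ω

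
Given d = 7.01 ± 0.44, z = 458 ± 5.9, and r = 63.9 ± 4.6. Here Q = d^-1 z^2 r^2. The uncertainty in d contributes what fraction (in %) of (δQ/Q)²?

(δQ/Q)² = (-1·δd/d)² + (2·δz/z)² + (2·δr/r)²
  d term: (-1×0.0628)² = 0.00394
  z term: (2×0.0129)² = 0.000664
  r term: (2×0.0720)² = 0.0207
Total = 0.0253. Share from d = 0.00394/0.0253 = 0.156.

15.6%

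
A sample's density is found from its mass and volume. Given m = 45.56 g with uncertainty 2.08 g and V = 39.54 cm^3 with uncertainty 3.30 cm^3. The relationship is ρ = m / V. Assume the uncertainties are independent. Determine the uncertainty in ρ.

0.110 g/cm^3

ρ is a product of powers, so relative uncertainties combine in quadrature:
  (1·δm/m)² = (1×0.0457)² = 0.00208;  (-1·δV/V)² = (-1×0.0835)² = 0.00697
δρ/ρ = √(0.00905) = 0.0951
ρ = 1.152 g/cm^3, so δρ = 0.0951 × 1.152 = 0.110 g/cm^3.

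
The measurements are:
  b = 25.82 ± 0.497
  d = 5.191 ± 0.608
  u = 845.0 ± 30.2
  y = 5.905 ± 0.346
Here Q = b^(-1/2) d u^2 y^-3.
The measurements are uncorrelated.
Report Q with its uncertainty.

Q is a product of powers, so relative uncertainties combine in quadrature:
  (−½·δb/b)² = (-0.5×0.0192)² = 9.26e-05;  (1·δd/d)² = (1×0.117)² = 0.0137;  (2·δu/u)² = (2×0.0357)² = 0.00511;  (-3·δy/y)² = (-3×0.0586)² = 0.0309
δQ/Q = √(0.0498) = 0.223
Q = 3543, so δQ = 0.223 × 3543 = 791.

3543 ± 791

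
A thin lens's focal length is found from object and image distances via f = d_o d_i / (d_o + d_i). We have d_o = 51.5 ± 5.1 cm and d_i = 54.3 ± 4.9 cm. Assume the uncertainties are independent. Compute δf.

1.78 cm

∂f/∂d_o = (d_i/(d_o+d_i))² = 0.263;  ∂f/∂d_i = (d_o/(d_o+d_i))² = 0.237
δf = √((∂f/∂d_o · δd_o)² + (∂f/∂d_i · δd_i)²) = √(1.80 + 1.35) = 1.78 cm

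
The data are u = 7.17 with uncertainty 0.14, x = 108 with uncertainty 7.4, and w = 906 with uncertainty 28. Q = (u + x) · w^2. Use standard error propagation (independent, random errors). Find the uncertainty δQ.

8.43e+06

Let h = u + x = 115. δh = √(δu² + δx²) = √(0.0196 + 54.8) = 7.40, so δh/h = 0.0643.
Q is then a monomial in h, w:
δQ/Q = √((δh/h)² + (2·δw/w)²) = √(0.00413 + 0.00382) = 0.0892
Q = 9.45e+07, so δQ = 0.0892 × 9.45e+07 = 8.43e+06.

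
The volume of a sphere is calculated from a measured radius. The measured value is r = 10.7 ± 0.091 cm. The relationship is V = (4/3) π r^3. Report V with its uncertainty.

Products/powers → add relative errors in quadrature, weighted by exponent:
  (3·δr/r)² = (3×0.00850)² = 0.000651
δV/V = √(0.000651) = 0.0255
V = 5130 cm^3, so δV = 0.0255 × 5130 = 131 cm^3.

5130 ± 131 cm^3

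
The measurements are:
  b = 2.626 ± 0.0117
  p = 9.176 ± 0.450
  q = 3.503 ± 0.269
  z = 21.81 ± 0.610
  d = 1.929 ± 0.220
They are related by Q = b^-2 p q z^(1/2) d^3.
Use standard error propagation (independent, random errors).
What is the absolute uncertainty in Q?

55.4

Since Q is a product/quotient, work with relative uncertainties:
  (-2·δb/b)² = (-2×0.00446)² = 7.94e-05;  (1·δp/p)² = (1×0.0490)² = 0.00241;  (1·δq/q)² = (1×0.0768)² = 0.00590;  (½·δz/z)² = (0.5×0.0280)² = 0.000196;  (3·δd/d)² = (3×0.114)² = 0.117
δQ/Q = √(0.126) = 0.354
Q = 156.3, so δQ = 0.354 × 156.3 = 55.4.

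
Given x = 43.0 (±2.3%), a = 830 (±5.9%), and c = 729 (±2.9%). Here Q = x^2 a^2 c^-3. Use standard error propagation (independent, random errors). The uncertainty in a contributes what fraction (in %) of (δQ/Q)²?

(δQ/Q)² = (2·δx/x)² + (2·δa/a)² + (-3·δc/c)²
  x term: (2×0.0230)² = 0.00212
  a term: (2×0.0590)² = 0.0139
  c term: (-3×0.0290)² = 0.00757
Total = 0.0236. Share from a = 0.0139/0.0236 = 0.590.

59.0%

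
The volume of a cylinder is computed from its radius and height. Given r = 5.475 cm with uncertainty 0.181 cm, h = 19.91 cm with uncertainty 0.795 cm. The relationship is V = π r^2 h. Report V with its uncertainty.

1875 ± 145 cm^3

Since V is a product/quotient, work with relative uncertainties:
  (2·δr/r)² = (2×0.0331)² = 0.00437;  (1·δh/h)² = (1×0.0399)² = 0.00159
δV/V = √(0.00597) = 0.0772
V = 1875 cm^3, so δV = 0.0772 × 1875 = 145 cm^3.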